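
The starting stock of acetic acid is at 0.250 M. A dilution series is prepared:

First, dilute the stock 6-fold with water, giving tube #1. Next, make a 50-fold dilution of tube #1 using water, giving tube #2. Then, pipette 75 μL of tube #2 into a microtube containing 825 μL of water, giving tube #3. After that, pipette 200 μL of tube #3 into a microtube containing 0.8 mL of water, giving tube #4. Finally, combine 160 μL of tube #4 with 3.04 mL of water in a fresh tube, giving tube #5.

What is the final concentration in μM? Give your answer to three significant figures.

0.694 μM

Step 1: 6-fold → factor 6
Step 2: 50-fold → factor 50
Step 3: 75 μL + 825 μL = 900 μL total → factor 900/75 = 12
Step 4: 200 μL + 0.8 mL = 1000 μL total → factor 1000/200 = 5
Step 5: 160 μL + 3.04 mL = 3200 μL total → factor 3200/160 = 20
Overall dilution factor = 6 × 50 × 12 × 5 × 20 = 3.6 × 10^5
Final = 0.250 M / 3.6 × 10^5 = 6.944 × 10^-7 M = 0.694 μM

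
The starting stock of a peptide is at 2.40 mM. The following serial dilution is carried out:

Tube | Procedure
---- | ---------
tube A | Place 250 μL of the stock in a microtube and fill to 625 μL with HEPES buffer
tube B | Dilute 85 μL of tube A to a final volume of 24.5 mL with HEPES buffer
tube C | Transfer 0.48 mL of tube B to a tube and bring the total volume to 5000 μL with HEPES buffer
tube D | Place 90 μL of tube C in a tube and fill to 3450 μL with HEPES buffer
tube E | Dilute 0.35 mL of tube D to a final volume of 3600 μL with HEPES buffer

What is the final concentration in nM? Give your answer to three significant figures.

0.811 nM

Step 1: 250 μL brought to 625 μL → factor 625/250 = 2.5
Step 2: 85 μL brought to 24.5 mL → factor 24500/85 = 288.24
Step 3: 0.48 mL brought to 5000 μL → factor 5/0.48 = 10.417
Step 4: 90 μL brought to 3450 μL → factor 3450/90 = 38.333
Step 5: 0.35 mL brought to 3600 μL → factor 3.6/0.35 = 10.286
Overall dilution factor = 2.5 × 288.24 × 10.417 × 38.333 × 10.286 = 2.9596 × 10^6
Final = 2.40 mM / 2.9596 × 10^6 = 8.109 × 10^-7 mM = 0.811 nM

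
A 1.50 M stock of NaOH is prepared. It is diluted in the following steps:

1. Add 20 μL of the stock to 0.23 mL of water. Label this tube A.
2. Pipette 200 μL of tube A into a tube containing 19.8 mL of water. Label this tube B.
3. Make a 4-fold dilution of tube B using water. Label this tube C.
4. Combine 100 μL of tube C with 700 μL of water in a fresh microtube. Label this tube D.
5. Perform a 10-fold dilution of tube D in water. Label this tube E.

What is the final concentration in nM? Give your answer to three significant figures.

Step 1: 20 μL + 0.23 mL = 250 μL total → factor 250/20 = 12.5
Step 2: 200 μL + 19.8 mL = 20000 μL total → factor 20000/200 = 100
Step 3: 4-fold → factor 4
Step 4: 100 μL + 700 μL = 800 μL total → factor 800/100 = 8
Step 5: 10-fold → factor 10
Overall dilution factor = 12.5 × 100 × 4 × 8 × 10 = 4 × 10^5
Final = 1.50 M / 4 × 10^5 = 3.750 × 10^-6 M = 3.75 × 10^3 nM

3.75 × 10^3 nM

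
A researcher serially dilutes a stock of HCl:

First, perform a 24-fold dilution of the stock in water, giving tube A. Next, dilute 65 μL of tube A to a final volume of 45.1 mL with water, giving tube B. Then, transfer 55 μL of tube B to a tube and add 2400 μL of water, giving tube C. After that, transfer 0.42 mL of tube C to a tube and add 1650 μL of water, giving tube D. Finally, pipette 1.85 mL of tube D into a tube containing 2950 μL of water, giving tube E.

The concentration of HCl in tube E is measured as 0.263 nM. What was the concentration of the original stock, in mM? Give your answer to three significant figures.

Step 1: 24-fold → factor 24
Step 2: 65 μL brought to 45.1 mL → factor 45100/65 = 693.85
Step 3: 55 μL + 2400 μL = 2455 μL total → factor 2455/55 = 44.636
Step 4: 0.42 mL + 1650 μL = 2.07 mL total → factor 2.07/0.42 = 4.9286
Step 5: 1.85 mL + 2950 μL = 4.8 mL total → factor 4.8/1.85 = 2.5946
Overall dilution factor = 24 × 693.85 × 44.636 × 4.9286 × 2.5946 = 9.505 × 10^6
Stock = 0.263 nM × 9.505 × 10^6 = 2.500 × 10^6 nM = 2.50 mM

2.50 mM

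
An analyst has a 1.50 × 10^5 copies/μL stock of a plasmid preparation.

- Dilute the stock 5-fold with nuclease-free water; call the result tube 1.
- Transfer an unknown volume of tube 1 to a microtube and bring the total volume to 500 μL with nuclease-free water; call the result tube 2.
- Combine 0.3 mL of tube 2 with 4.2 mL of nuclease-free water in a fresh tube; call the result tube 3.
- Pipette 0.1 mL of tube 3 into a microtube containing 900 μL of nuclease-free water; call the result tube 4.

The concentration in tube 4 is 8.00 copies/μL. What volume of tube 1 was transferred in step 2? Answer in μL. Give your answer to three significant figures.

Step 1: 5-fold → factor 5
Step 2: v brought to 500 μL → factor = 500 μL/v
Step 3: 0.3 mL + 4.2 mL = 4.5 mL total → factor 4.5/0.3 = 15
Step 4: 0.1 mL + 900 μL = 1 mL total → factor 1/0.1 = 10
Product of known-step factors = 750
Overall factor = 1.50 × 10^5 copies/μL / (8.00 copies/μL) = 18750
Step-2 factor = 18750 / 750 = 25
v = 500 μL / 25 = 20.0 μL

20.0 μL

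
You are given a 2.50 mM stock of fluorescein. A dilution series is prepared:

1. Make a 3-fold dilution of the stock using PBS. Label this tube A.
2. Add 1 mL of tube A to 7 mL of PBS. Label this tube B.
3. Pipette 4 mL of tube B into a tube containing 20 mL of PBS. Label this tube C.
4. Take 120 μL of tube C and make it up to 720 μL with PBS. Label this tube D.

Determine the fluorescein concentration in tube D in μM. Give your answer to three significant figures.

2.89 μM

Step 1: 3-fold → factor 3
Step 2: 1 mL + 7 mL = 8 mL total → factor 8/1 = 8
Step 3: 4 mL + 20 mL = 24 mL total → factor 24/4 = 6
Step 4: 120 μL brought to 720 μL → factor 720/120 = 6
Overall dilution factor = 3 × 8 × 6 × 6 = 864
Final = 2.50 mM / 864 = 0.002894 mM = 2.89 μM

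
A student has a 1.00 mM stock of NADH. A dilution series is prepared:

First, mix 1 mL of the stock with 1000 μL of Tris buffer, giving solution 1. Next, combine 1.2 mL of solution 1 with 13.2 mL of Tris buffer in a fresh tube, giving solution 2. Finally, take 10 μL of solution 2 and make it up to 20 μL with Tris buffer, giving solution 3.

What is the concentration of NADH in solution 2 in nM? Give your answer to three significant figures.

Step 1: 1 mL + 1000 μL = 2 mL total → factor 2/1 = 2
Step 2: 1.2 mL + 13.2 mL = 14.4 mL total → factor 14.4/1.2 = 12
Dilution factor through solution 2 = 2 × 12 = 24
[solution 2] = 1.00 mM / 24 = 0.04167 mM = 4.17 × 10^4 nM

4.17 × 10^4 nM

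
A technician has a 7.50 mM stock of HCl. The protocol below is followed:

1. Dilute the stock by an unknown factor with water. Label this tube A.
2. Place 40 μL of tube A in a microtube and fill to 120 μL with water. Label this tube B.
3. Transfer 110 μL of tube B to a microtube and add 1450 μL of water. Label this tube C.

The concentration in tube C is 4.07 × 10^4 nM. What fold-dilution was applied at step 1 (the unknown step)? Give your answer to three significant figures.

Step 1: unknown factor x
Step 2: 40 μL brought to 120 μL → factor 120/40 = 3
Step 3: 110 μL + 1450 μL = 1560 μL total → factor 1560/110 = 14.182
Product of known-step factors = 42.545
Overall factor = 7.50 mM / (4.07 × 10^4 nM) = 184.28
x = 184.28 / 42.545 = 4.33

4.33-fold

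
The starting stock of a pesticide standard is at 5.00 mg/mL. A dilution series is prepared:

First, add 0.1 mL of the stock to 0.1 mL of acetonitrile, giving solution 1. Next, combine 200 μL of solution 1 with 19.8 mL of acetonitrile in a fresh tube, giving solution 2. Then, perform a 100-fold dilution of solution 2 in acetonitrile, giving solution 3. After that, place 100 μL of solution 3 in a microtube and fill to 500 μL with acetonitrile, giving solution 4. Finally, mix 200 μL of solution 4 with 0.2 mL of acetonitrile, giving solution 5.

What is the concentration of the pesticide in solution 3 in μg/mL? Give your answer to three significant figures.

0.250 μg/mL

Step 1: 0.1 mL + 0.1 mL = 0.2 mL total → factor 0.2/0.1 = 2
Step 2: 200 μL + 19.8 mL = 20000 μL total → factor 20000/200 = 100
Step 3: 100-fold → factor 100
Dilution factor through solution 3 = 2 × 100 × 100 = 20000
[solution 3] = 5.00 mg/mL / 20000 = 0.0002500 mg/mL = 0.250 μg/mL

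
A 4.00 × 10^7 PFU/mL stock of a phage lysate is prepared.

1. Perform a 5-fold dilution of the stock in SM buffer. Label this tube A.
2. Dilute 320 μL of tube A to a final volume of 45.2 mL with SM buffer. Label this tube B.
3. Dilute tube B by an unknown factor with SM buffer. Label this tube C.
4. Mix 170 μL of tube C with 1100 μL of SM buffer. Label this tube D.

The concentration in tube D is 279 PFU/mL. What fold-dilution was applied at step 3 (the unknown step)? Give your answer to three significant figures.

27.2-fold

Step 1: 5-fold → factor 5
Step 2: 320 μL brought to 45.2 mL → factor 45200/320 = 141.25
Step 3: unknown factor x
Step 4: 170 μL + 1100 μL = 1270 μL total → factor 1270/170 = 7.4706
Product of known-step factors = 5276.1
Overall factor = 4.00 × 10^7 PFU/mL / (279 PFU/mL) = 1.4337 × 10^5
x = 1.4337 × 10^5 / 5276.1 = 27.2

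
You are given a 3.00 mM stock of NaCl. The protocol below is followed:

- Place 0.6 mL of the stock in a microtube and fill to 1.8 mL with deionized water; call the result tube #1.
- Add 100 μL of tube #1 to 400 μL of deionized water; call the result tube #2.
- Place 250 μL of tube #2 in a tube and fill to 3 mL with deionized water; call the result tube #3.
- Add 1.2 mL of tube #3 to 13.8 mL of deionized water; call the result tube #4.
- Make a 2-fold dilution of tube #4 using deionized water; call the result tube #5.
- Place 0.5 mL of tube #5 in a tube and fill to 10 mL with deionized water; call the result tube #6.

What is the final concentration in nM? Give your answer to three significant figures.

33.3 nM

Step 1: 0.6 mL brought to 1.8 mL → factor 1.8/0.6 = 3
Step 2: 100 μL + 400 μL = 500 μL total → factor 500/100 = 5
Step 3: 250 μL brought to 3 mL → factor 3000/250 = 12
Step 4: 1.2 mL + 13.8 mL = 15 mL total → factor 15/1.2 = 12.5
Step 5: 2-fold → factor 2
Step 6: 0.5 mL brought to 10 mL → factor 10/0.5 = 20
Overall dilution factor = 3 × 5 × 12 × 12.5 × 2 × 20 = 90000
Final = 3.00 mM / 90000 = 3.333 × 10^-5 mM = 33.3 nM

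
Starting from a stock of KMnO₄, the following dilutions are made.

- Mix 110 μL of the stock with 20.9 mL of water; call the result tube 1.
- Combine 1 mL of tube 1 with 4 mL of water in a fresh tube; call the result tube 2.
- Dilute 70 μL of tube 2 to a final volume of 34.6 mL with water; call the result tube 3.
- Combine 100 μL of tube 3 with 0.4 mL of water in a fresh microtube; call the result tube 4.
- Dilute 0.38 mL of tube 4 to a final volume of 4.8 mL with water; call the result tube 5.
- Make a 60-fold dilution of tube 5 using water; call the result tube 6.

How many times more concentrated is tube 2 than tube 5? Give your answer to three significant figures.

3.12 × 10^4

Step 1: 110 μL + 20.9 mL = 21010 μL total → factor 21010/110 = 191
Step 2: 1 mL + 4 mL = 5 mL total → factor 5/1 = 5
Step 3: 70 μL brought to 34.6 mL → factor 34600/70 = 494.29
Step 4: 100 μL + 0.4 mL = 500 μL total → factor 500/100 = 5
Step 5: 0.38 mL brought to 4.8 mL → factor 4.8/0.38 = 12.632
Dilution factor to tube 2 = 955; to tube 5 = 2.9813 × 10^7
[tube 2]/[tube 5] = (factor to tube 5)/(factor to tube 2) = 2.9813 × 10^7/955 = 3.12 × 10^4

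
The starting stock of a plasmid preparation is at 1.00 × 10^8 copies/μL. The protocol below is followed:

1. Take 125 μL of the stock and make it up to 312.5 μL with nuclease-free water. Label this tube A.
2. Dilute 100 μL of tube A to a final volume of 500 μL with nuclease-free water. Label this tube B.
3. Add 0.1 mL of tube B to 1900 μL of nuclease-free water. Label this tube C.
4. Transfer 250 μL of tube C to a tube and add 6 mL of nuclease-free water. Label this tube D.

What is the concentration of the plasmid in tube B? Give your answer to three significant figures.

8.00 × 10^6 copies/μL

Step 1: 125 μL brought to 312.5 μL → factor 312.5/125 = 2.5
Step 2: 100 μL brought to 500 μL → factor 500/100 = 5
Dilution factor through tube B = 2.5 × 5 = 12.5
[tube B] = 1.00 × 10^8 copies/μL / 12.5 = 8.00 × 10^6 copies/μL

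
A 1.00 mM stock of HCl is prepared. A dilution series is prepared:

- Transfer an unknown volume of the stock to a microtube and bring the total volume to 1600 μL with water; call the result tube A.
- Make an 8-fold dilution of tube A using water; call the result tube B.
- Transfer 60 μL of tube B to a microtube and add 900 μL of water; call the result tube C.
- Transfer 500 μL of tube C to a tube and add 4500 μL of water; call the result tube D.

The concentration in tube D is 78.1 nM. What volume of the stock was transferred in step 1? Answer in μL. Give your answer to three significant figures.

160 μL

Step 1: v brought to 1600 μL → factor = 1600 μL/v
Step 2: 8-fold → factor 8
Step 3: 60 μL + 900 μL = 960 μL total → factor 960/60 = 16
Step 4: 500 μL + 4500 μL = 5000 μL total → factor 5000/500 = 10
Product of known-step factors = 1280
Overall factor = 1.00 mM / (78.1 nM) = 12804
Step-1 factor = 12804 / 1280 = 10.003
v = 1600 μL / 10.003 = 160 μL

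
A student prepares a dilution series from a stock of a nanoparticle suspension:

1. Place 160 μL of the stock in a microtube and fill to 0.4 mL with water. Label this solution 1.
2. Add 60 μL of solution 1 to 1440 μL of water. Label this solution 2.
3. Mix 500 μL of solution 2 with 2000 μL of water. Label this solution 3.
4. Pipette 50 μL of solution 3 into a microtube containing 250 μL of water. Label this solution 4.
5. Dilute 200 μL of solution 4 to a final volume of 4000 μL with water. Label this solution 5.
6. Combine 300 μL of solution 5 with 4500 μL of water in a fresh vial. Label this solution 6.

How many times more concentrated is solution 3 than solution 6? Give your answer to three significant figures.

Step 1: 160 μL brought to 0.4 mL → factor 400/160 = 2.5
Step 2: 60 μL + 1440 μL = 1500 μL total → factor 1500/60 = 25
Step 3: 500 μL + 2000 μL = 2500 μL total → factor 2500/500 = 5
Step 4: 50 μL + 250 μL = 300 μL total → factor 300/50 = 6
Step 5: 200 μL brought to 4000 μL → factor 4000/200 = 20
Step 6: 300 μL + 4500 μL = 4800 μL total → factor 4800/300 = 16
Dilution factor to solution 3 = 312.5; to solution 6 = 6 × 10^5
[solution 3]/[solution 6] = (factor to solution 6)/(factor to solution 3) = 6 × 10^5/312.5 = 1.92 × 10^3

1.92 × 10^3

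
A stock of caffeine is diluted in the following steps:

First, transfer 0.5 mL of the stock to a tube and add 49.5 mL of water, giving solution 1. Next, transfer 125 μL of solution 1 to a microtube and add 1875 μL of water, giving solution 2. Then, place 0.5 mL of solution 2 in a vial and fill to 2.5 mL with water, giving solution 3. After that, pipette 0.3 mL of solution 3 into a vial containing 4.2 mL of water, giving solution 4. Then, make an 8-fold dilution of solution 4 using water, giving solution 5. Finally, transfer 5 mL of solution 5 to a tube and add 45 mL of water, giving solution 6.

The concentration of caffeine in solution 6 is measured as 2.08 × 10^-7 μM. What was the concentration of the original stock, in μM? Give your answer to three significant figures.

Step 1: 0.5 mL + 49.5 mL = 50 mL total → factor 50/0.5 = 100
Step 2: 125 μL + 1875 μL = 2000 μL total → factor 2000/125 = 16
Step 3: 0.5 mL brought to 2.5 mL → factor 2.5/0.5 = 5
Step 4: 0.3 mL + 4.2 mL = 4.5 mL total → factor 4.5/0.3 = 15
Step 5: 8-fold → factor 8
Step 6: 5 mL + 45 mL = 50 mL total → factor 50/5 = 10
Overall dilution factor = 100 × 16 × 5 × 15 × 8 × 10 = 9.6 × 10^6
Stock = 2.08 × 10^-7 μM × 9.6 × 10^6 = 2.00 μM

2.00 μM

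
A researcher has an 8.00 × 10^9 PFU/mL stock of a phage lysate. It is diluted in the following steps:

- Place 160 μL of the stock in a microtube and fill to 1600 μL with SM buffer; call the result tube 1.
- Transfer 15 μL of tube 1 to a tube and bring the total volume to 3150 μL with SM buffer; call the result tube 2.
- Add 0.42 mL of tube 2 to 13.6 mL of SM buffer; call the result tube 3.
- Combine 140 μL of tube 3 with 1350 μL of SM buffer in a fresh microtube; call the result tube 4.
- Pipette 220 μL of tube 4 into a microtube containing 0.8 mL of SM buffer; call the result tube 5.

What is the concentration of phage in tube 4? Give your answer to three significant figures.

Step 1: 160 μL brought to 1600 μL → factor 1600/160 = 10
Step 2: 15 μL brought to 3150 μL → factor 3150/15 = 210
Step 3: 0.42 mL + 13.6 mL = 14.02 mL total → factor 14.02/0.42 = 33.381
Step 4: 140 μL + 1350 μL = 1490 μL total → factor 1490/140 = 10.643
Dilution factor through tube 4 = 10 × 210 × 33.381 × 10.643 = 7.4606 × 10^5
[tube 4] = 8.00 × 10^9 PFU/mL / 7.4606 × 10^5 = 1.07 × 10^4 PFU/mL

1.07 × 10^4 PFU/mL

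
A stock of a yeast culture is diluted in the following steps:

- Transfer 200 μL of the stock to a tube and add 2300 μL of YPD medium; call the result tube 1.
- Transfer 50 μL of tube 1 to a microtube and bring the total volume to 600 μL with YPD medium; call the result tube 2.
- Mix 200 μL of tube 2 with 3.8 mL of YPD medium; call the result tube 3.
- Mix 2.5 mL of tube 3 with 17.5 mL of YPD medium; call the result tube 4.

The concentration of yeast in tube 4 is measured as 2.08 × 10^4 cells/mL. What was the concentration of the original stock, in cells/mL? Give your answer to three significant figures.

Step 1: 200 μL + 2300 μL = 2500 μL total → factor 2500/200 = 12.5
Step 2: 50 μL brought to 600 μL → factor 600/50 = 12
Step 3: 200 μL + 3.8 mL = 4000 μL total → factor 4000/200 = 20
Step 4: 2.5 mL + 17.5 mL = 20 mL total → factor 20/2.5 = 8
Overall dilution factor = 12.5 × 12 × 20 × 8 = 24000
Stock = 2.08 × 10^4 cells/mL × 24000 = 4.99 × 10^8 cells/mL

4.99 × 10^8 cells/mL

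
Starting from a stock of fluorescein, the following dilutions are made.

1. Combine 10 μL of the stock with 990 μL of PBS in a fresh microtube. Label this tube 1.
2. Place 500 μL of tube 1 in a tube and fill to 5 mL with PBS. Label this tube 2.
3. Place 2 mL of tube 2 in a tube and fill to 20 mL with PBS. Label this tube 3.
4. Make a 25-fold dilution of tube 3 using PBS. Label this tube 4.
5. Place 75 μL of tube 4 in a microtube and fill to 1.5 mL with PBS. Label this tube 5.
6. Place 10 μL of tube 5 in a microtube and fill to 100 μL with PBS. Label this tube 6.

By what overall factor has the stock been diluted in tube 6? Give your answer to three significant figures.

5.00 × 10^7

Step 1: 10 μL + 990 μL = 1000 μL total → factor 1000/10 = 100
Step 2: 500 μL brought to 5 mL → factor 5000/500 = 10
Step 3: 2 mL brought to 20 mL → factor 20/2 = 10
Step 4: 25-fold → factor 25
Step 5: 75 μL brought to 1.5 mL → factor 1500/75 = 20
Step 6: 10 μL brought to 100 μL → factor 100/10 = 10
Overall dilution factor = 100 × 10 × 10 × 25 × 20 × 10 = 5 × 10^7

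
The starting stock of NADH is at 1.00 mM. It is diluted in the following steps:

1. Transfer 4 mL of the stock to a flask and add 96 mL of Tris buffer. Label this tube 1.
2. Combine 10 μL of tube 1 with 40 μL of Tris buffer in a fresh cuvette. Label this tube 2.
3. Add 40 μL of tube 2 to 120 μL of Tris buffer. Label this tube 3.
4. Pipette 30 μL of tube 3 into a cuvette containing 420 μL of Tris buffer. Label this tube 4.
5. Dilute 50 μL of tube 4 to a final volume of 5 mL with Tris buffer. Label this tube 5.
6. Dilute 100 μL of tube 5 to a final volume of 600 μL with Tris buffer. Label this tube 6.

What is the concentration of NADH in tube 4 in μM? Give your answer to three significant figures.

0.133 μM

Step 1: 4 mL + 96 mL = 100 mL total → factor 100/4 = 25
Step 2: 10 μL + 40 μL = 50 μL total → factor 50/10 = 5
Step 3: 40 μL + 120 μL = 160 μL total → factor 160/40 = 4
Step 4: 30 μL + 420 μL = 450 μL total → factor 450/30 = 15
Dilution factor through tube 4 = 25 × 5 × 4 × 15 = 7500
[tube 4] = 1.00 mM / 7500 = 0.0001333 mM = 0.133 μM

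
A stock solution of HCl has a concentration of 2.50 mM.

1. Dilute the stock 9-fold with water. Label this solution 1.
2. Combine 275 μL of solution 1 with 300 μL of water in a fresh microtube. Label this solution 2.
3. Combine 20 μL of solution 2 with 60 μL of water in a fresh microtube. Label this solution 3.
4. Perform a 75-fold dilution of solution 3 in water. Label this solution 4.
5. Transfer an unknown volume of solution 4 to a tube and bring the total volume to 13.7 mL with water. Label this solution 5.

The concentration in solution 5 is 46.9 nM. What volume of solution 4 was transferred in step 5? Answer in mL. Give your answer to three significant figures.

Step 1: 9-fold → factor 9
Step 2: 275 μL + 300 μL = 575 μL total → factor 575/275 = 2.0909
Step 3: 20 μL + 60 μL = 80 μL total → factor 80/20 = 4
Step 4: 75-fold → factor 75
Step 5: v brought to 13.7 mL → factor = 13.7 mL/v
Product of known-step factors = 5645.5
Overall factor = 2.50 mM / (46.9 nM) = 53305
Step-5 factor = 53305 / 5645.5 = 9.4421
v = 13.7 mL / 9.4421 = 1.45 mL

1.45 mL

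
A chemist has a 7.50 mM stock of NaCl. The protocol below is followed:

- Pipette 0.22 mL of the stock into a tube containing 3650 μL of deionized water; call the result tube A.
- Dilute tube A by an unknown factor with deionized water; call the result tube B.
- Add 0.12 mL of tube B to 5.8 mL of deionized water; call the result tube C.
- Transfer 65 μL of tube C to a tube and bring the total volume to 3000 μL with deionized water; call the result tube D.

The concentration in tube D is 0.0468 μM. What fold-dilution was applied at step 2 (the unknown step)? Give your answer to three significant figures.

4.00-fold

Step 1: 0.22 mL + 3650 μL = 3.87 mL total → factor 3.87/0.22 = 17.591
Step 2: unknown factor x
Step 3: 0.12 mL + 5.8 mL = 5.92 mL total → factor 5.92/0.12 = 49.333
Step 4: 65 μL brought to 3000 μL → factor 3000/65 = 46.154
Product of known-step factors = 40053
Overall factor = 7.50 mM / (0.0468 μM) = 1.6026 × 10^5
x = 1.6026 × 10^5 / 40053 = 4.00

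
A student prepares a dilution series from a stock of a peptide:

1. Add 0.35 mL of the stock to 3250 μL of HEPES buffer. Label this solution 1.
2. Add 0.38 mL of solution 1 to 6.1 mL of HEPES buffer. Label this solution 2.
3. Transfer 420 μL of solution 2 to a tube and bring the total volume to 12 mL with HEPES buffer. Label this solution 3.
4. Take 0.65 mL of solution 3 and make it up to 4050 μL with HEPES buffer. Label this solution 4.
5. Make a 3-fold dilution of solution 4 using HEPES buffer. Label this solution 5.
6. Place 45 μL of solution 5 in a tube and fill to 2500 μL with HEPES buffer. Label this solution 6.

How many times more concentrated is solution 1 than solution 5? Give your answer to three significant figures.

9.11 × 10^3

Step 1: 0.35 mL + 3250 μL = 3.6 mL total → factor 3.6/0.35 = 10.286
Step 2: 0.38 mL + 6.1 mL = 6.48 mL total → factor 6.48/0.38 = 17.053
Step 3: 420 μL brought to 12 mL → factor 12000/420 = 28.571
Step 4: 0.65 mL brought to 4050 μL → factor 4.05/0.65 = 6.2308
Step 5: 3-fold → factor 3
Dilution factor to solution 1 = 10.286; to solution 5 = 93674
[solution 1]/[solution 5] = (factor to solution 5)/(factor to solution 1) = 93674/10.286 = 9.11 × 10^3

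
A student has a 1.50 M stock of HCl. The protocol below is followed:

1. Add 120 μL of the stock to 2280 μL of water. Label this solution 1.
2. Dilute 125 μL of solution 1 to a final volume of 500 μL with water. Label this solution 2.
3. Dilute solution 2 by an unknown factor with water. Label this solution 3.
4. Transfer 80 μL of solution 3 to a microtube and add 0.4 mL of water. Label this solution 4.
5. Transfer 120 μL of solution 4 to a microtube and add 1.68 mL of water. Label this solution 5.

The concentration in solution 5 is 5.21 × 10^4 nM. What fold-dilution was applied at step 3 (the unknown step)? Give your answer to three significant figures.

Step 1: 120 μL + 2280 μL = 2400 μL total → factor 2400/120 = 20
Step 2: 125 μL brought to 500 μL → factor 500/125 = 4
Step 3: unknown factor x
Step 4: 80 μL + 0.4 mL = 480 μL total → factor 480/80 = 6
Step 5: 120 μL + 1.68 mL = 1800 μL total → factor 1800/120 = 15
Product of known-step factors = 7200
Overall factor = 1.50 M / (5.21 × 10^4 nM) = 28791
x = 28791 / 7200 = 4.00

4.00-fold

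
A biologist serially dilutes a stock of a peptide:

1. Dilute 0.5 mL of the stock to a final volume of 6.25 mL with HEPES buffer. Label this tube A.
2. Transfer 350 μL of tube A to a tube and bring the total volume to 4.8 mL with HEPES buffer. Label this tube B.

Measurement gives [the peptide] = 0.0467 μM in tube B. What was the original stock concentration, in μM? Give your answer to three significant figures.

Step 1: 0.5 mL brought to 6.25 mL → factor 6.25/0.5 = 12.5
Step 2: 350 μL brought to 4.8 mL → factor 4800/350 = 13.714
Overall dilution factor = 12.5 × 13.714 = 171.43
Stock = 0.0467 μM × 171.43 = 8.01 μM

8.01 μM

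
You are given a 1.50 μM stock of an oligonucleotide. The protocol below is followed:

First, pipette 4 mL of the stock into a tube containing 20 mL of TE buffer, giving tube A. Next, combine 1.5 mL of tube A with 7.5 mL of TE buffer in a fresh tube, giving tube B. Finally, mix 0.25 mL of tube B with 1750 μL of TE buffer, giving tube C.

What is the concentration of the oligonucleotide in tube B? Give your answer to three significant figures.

0.0417 μM

Step 1: 4 mL + 20 mL = 24 mL total → factor 24/4 = 6
Step 2: 1.5 mL + 7.5 mL = 9 mL total → factor 9/1.5 = 6
Dilution factor through tube B = 6 × 6 = 36
[tube B] = 1.50 μM / 36 = 0.0417 μM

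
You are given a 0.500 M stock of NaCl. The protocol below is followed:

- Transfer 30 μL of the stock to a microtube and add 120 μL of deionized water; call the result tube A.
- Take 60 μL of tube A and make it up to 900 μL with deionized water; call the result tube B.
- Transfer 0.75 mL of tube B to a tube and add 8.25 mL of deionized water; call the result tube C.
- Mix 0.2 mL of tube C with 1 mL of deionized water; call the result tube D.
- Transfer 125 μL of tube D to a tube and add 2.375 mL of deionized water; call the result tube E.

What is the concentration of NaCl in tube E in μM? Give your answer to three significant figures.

4.63 μM

Step 1: 30 μL + 120 μL = 150 μL total → factor 150/30 = 5
Step 2: 60 μL brought to 900 μL → factor 900/60 = 15
Step 3: 0.75 mL + 8.25 mL = 9 mL total → factor 9/0.75 = 12
Step 4: 0.2 mL + 1 mL = 1.2 mL total → factor 1.2/0.2 = 6
Step 5: 125 μL + 2.375 mL = 2500 μL total → factor 2500/125 = 20
Dilution factor through tube E = 5 × 15 × 12 × 6 × 20 = 1.08 × 10^5
[tube E] = 0.500 M / 1.08 × 10^5 = 4.630 × 10^-6 M = 4.63 μM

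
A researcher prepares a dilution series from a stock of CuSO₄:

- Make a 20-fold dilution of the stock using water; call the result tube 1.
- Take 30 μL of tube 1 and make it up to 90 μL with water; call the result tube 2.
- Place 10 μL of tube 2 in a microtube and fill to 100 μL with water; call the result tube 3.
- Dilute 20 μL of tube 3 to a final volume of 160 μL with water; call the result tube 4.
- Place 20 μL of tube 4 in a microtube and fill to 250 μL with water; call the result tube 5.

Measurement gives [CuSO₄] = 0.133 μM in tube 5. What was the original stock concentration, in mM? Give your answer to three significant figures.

7.98 mM

Step 1: 20-fold → factor 20
Step 2: 30 μL brought to 90 μL → factor 90/30 = 3
Step 3: 10 μL brought to 100 μL → factor 100/10 = 10
Step 4: 20 μL brought to 160 μL → factor 160/20 = 8
Step 5: 20 μL brought to 250 μL → factor 250/20 = 12.5
Overall dilution factor = 20 × 3 × 10 × 8 × 12.5 = 60000
Stock = 0.133 μM × 60000 = 7980 μM = 7.98 mM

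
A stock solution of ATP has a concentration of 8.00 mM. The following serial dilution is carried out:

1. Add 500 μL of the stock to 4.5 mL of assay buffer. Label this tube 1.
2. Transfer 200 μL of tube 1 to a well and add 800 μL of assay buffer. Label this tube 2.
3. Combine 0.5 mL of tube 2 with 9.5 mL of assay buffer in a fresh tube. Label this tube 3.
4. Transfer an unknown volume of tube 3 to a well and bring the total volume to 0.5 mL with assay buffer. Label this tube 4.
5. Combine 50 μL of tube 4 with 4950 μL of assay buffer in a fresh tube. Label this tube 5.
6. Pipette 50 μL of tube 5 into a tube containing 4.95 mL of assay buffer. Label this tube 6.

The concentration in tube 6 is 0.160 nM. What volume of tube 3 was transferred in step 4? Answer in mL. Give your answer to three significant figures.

0.100 mL

Step 1: 500 μL + 4.5 mL = 5000 μL total → factor 5000/500 = 10
Step 2: 200 μL + 800 μL = 1000 μL total → factor 1000/200 = 5
Step 3: 0.5 mL + 9.5 mL = 10 mL total → factor 10/0.5 = 20
Step 4: v brought to 0.5 mL → factor = 0.5 mL/v
Step 5: 50 μL + 4950 μL = 5000 μL total → factor 5000/50 = 100
Step 6: 50 μL + 4.95 mL = 5000 μL total → factor 5000/50 = 100
Product of known-step factors = 1 × 10^7
Overall factor = 8.00 mM / (0.160 nM) = 5 × 10^7
Step-4 factor = 5 × 10^7 / 1 × 10^7 = 5
v = 0.5 mL / 5 = 0.100 mL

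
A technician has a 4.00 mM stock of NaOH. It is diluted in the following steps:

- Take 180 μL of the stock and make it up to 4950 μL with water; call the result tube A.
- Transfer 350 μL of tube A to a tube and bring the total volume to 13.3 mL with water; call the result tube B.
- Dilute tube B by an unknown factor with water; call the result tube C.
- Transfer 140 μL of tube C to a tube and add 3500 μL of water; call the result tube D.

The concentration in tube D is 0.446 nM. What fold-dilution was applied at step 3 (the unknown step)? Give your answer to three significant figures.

330-fold

Step 1: 180 μL brought to 4950 μL → factor 4950/180 = 27.5
Step 2: 350 μL brought to 13.3 mL → factor 13300/350 = 38
Step 3: unknown factor x
Step 4: 140 μL + 3500 μL = 3640 μL total → factor 3640/140 = 26
Product of known-step factors = 27170
Overall factor = 4.00 mM / (0.446 nM) = 8.9686 × 10^6
x = 8.9686 × 10^6 / 27170 = 330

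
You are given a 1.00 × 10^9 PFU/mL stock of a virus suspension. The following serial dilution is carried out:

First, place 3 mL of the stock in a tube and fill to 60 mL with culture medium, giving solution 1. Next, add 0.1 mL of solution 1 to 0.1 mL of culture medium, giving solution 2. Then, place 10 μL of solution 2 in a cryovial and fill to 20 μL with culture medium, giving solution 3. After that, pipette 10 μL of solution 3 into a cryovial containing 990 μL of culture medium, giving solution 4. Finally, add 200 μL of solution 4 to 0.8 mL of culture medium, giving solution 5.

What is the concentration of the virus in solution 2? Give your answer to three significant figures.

Step 1: 3 mL brought to 60 mL → factor 60/3 = 20
Step 2: 0.1 mL + 0.1 mL = 0.2 mL total → factor 0.2/0.1 = 2
Dilution factor through solution 2 = 20 × 2 = 40
[solution 2] = 1.00 × 10^9 PFU/mL / 40 = 2.50 × 10^7 PFU/mL

2.50 × 10^7 PFU/mL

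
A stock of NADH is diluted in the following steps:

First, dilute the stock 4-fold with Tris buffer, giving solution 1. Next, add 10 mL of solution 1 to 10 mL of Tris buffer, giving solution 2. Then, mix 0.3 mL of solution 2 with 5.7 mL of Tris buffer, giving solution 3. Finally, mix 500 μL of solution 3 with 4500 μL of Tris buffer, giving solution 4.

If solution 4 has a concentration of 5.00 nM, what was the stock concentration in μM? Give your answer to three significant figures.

Step 1: 4-fold → factor 4
Step 2: 10 mL + 10 mL = 20 mL total → factor 20/10 = 2
Step 3: 0.3 mL + 5.7 mL = 6 mL total → factor 6/0.3 = 20
Step 4: 500 μL + 4500 μL = 5000 μL total → factor 5000/500 = 10
Overall dilution factor = 4 × 2 × 20 × 10 = 1600
Stock = 5.00 nM × 1600 = 8000 nM = 8.00 μM

8.00 μM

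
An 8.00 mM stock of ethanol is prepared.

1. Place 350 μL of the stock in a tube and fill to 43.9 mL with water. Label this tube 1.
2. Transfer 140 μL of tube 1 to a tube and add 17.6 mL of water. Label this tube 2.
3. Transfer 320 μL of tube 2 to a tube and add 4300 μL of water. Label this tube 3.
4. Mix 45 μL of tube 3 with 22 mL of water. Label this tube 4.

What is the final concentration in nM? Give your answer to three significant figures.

Step 1: 350 μL brought to 43.9 mL → factor 43900/350 = 125.43
Step 2: 140 μL + 17.6 mL = 17740 μL total → factor 17740/140 = 126.71
Step 3: 320 μL + 4300 μL = 4620 μL total → factor 4620/320 = 14.438
Step 4: 45 μL + 22 mL = 22045 μL total → factor 22045/45 = 489.89
Overall dilution factor = 125.43 × 126.71 × 14.438 × 489.89 = 1.1241 × 10^8
Final = 8.00 mM / 1.1241 × 10^8 = 7.117 × 10^-8 mM = 0.0712 nM

0.0712 nM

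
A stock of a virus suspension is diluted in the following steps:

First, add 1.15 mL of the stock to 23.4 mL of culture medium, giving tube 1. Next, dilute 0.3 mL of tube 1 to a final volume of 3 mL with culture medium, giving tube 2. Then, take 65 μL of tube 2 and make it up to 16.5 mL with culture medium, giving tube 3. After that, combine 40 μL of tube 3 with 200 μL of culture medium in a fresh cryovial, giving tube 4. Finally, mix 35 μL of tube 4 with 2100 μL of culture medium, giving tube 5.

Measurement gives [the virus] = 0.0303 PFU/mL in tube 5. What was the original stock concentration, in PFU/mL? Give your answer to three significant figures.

Step 1: 1.15 mL + 23.4 mL = 24.55 mL total → factor 24.55/1.15 = 21.348
Step 2: 0.3 mL brought to 3 mL → factor 3/0.3 = 10
Step 3: 65 μL brought to 16.5 mL → factor 16500/65 = 253.85
Step 4: 40 μL + 200 μL = 240 μL total → factor 240/40 = 6
Step 5: 35 μL + 2100 μL = 2135 μL total → factor 2135/35 = 61
Overall dilution factor = 21.348 × 10 × 253.85 × 6 × 61 = 1.9834 × 10^7
Stock = 0.0303 PFU/mL × 1.9834 × 10^7 = 6.01 × 10^5 PFU/mL

6.01 × 10^5 PFU/mL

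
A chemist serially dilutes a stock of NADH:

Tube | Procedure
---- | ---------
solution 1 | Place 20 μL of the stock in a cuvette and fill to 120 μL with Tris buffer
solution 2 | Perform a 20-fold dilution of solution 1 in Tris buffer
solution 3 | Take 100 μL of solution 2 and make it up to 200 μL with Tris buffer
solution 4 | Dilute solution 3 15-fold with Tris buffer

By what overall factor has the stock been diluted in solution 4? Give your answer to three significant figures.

Step 1: 20 μL brought to 120 μL → factor 120/20 = 6
Step 2: 20-fold → factor 20
Step 3: 100 μL brought to 200 μL → factor 200/100 = 2
Step 4: 15-fold → factor 15
Overall dilution factor = 6 × 20 × 2 × 15 = 3600

3.60 × 10^3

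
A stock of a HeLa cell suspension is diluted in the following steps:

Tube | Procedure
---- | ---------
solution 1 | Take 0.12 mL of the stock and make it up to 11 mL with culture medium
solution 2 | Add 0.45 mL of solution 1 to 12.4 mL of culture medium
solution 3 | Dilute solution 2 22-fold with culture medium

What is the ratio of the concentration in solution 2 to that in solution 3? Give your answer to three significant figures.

Step 1: 0.12 mL brought to 11 mL → factor 11/0.12 = 91.667
Step 2: 0.45 mL + 12.4 mL = 12.85 mL total → factor 12.85/0.45 = 28.556
Step 3: 22-fold → factor 22
Dilution factor to solution 2 = 2617.6; to solution 3 = 57587
[solution 2]/[solution 3] = (factor to solution 3)/(factor to solution 2) = 57587/2617.6 = 22.0

22.0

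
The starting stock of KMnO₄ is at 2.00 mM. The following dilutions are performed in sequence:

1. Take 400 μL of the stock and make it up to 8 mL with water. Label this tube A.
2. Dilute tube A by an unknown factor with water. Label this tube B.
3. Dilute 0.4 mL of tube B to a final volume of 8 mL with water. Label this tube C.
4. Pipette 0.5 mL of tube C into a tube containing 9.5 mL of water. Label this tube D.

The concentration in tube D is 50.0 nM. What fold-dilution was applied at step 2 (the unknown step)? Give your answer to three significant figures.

Step 1: 400 μL brought to 8 mL → factor 8000/400 = 20
Step 2: unknown factor x
Step 3: 0.4 mL brought to 8 mL → factor 8/0.4 = 20
Step 4: 0.5 mL + 9.5 mL = 10 mL total → factor 10/0.5 = 20
Product of known-step factors = 8000
Overall factor = 2.00 mM / (50.0 nM) = 40000
x = 40000 / 8000 = 5.00

5.00-fold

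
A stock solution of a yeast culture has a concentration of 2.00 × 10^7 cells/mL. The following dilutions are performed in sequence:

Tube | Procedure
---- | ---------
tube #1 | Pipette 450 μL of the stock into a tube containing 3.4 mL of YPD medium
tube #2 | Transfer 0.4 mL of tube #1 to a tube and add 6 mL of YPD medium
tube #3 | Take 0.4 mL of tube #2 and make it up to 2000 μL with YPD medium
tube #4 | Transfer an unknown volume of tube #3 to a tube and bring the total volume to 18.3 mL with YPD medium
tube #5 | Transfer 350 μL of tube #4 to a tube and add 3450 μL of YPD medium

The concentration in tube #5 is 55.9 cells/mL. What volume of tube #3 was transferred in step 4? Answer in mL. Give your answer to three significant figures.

Step 1: 450 μL + 3.4 mL = 3850 μL total → factor 3850/450 = 8.5556
Step 2: 0.4 mL + 6 mL = 6.4 mL total → factor 6.4/0.4 = 16
Step 3: 0.4 mL brought to 2000 μL → factor 2/0.4 = 5
Step 4: v brought to 18.3 mL → factor = 18.3 mL/v
Step 5: 350 μL + 3450 μL = 3800 μL total → factor 3800/350 = 10.857
Product of known-step factors = 7431.1
Overall factor = 2.00 × 10^7 cells/mL / (55.9 cells/mL) = 3.5778 × 10^5
Step-4 factor = 3.5778 × 10^5 / 7431.1 = 48.146
v = 18.3 mL / 48.146 = 0.380 mL

0.380 mL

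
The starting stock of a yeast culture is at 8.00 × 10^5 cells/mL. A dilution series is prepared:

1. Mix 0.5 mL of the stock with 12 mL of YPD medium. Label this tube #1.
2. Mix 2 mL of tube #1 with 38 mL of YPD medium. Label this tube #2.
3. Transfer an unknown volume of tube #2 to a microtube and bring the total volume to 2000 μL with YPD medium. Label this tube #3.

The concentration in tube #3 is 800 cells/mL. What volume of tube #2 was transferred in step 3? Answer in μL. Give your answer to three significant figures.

1.00 × 10^3 μL

Step 1: 0.5 mL + 12 mL = 12.5 mL total → factor 12.5/0.5 = 25
Step 2: 2 mL + 38 mL = 40 mL total → factor 40/2 = 20
Step 3: v brought to 2000 μL → factor = 2000 μL/v
Product of known-step factors = 500
Overall factor = 8.00 × 10^5 cells/mL / (800 cells/mL) = 1000
Step-3 factor = 1000 / 500 = 2
v = 2000 μL / 2 = 1.00 × 10^3 μL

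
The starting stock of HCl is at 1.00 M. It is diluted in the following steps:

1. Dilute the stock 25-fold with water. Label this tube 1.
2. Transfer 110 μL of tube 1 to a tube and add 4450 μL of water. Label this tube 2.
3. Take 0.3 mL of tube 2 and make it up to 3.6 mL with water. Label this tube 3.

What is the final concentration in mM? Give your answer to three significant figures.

0.0804 mM

Step 1: 25-fold → factor 25
Step 2: 110 μL + 4450 μL = 4560 μL total → factor 4560/110 = 41.455
Step 3: 0.3 mL brought to 3.6 mL → factor 3.6/0.3 = 12
Overall dilution factor = 25 × 41.455 × 12 = 12436
Final = 1.00 M / 12436 = 8.041 × 10^-5 M = 0.0804 mM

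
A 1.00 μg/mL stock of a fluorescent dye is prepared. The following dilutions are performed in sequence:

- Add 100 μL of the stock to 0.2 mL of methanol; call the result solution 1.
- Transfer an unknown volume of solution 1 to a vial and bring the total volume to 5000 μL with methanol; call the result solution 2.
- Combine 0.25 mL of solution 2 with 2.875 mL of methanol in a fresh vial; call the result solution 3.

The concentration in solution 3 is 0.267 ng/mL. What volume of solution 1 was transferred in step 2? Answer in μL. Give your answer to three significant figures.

Step 1: 100 μL + 0.2 mL = 300 μL total → factor 300/100 = 3
Step 2: v brought to 5000 μL → factor = 5000 μL/v
Step 3: 0.25 mL + 2.875 mL = 3.125 mL total → factor 3.125/0.25 = 12.5
Product of known-step factors = 37.5
Overall factor = 1.00 μg/mL / (0.267 ng/mL) = 3745.3
Step-2 factor = 3745.3 / 37.5 = 99.875
v = 5000 μL / 99.875 = 50.1 μL

50.1 μL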